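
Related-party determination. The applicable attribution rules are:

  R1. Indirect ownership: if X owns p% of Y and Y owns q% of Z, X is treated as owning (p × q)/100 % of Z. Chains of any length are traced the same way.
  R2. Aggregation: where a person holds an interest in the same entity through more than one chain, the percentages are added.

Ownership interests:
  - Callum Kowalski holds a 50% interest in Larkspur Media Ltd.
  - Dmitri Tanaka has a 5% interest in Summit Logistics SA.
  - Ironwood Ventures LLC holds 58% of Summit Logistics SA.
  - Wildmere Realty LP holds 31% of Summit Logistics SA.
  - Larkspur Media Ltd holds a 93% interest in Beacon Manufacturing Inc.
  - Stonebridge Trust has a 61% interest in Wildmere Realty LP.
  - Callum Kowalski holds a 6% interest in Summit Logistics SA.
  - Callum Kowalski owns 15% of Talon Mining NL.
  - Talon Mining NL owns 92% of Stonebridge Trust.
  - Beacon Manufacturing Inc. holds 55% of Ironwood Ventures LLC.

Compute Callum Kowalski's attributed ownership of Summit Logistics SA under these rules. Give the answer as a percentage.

23.44308%

Chain via Larkspur Media Ltd → Beacon Manufacturing Inc. → Ironwood Ventures LLC (R1): 50% × 93% × 55% × 58% = 14.8335% of Summit Logistics SA.
Chain via Talon Mining NL → Stonebridge Trust → Wildmere Realty LP (R1): 15% × 92% × 61% × 31% = 2.60958% of Summit Logistics SA.
Direct interest in Summit Logistics SA: 6%.
Aggregating (R2): 14.8335% + 2.60958% + 6% = 23.44308%.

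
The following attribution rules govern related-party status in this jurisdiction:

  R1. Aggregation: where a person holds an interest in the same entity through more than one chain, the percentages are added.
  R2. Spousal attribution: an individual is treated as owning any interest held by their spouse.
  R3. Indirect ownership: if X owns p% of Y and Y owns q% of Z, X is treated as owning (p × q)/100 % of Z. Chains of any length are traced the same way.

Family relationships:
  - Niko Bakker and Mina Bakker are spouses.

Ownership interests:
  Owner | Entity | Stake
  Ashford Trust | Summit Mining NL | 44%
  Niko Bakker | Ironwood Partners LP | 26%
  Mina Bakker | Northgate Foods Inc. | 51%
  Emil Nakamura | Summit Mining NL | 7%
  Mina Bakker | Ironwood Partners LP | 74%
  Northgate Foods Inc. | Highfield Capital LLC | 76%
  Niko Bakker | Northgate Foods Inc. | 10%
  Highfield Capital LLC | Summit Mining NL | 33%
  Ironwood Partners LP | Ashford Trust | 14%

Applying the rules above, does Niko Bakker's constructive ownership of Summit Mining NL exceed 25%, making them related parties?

No

By spousal attribution (R2), Niko Bakker is treated as also owning Mina Bakker's interest in Ironwood Partners LP, giving 26% + 74% = 100%.
By spousal attribution (R2), Niko Bakker is treated as also owning Mina Bakker's interest in Northgate Foods Inc, giving 10% + 51% = 61%.
Chain via Ironwood Partners LP → Ashford Trust (R3): 100% × 14% × 44% = 6.16% of Summit Mining NL.
Chain via Northgate Foods Inc. → Highfield Capital LLC (R3): 61% × 76% × 33% = 15.2988% of Summit Mining NL.
Aggregating (R1): 6.16% + 15.2988% = 21.4588%.
21.4588% does not exceed the 25% threshold, so Niko is not a related party to Summit Mining NL.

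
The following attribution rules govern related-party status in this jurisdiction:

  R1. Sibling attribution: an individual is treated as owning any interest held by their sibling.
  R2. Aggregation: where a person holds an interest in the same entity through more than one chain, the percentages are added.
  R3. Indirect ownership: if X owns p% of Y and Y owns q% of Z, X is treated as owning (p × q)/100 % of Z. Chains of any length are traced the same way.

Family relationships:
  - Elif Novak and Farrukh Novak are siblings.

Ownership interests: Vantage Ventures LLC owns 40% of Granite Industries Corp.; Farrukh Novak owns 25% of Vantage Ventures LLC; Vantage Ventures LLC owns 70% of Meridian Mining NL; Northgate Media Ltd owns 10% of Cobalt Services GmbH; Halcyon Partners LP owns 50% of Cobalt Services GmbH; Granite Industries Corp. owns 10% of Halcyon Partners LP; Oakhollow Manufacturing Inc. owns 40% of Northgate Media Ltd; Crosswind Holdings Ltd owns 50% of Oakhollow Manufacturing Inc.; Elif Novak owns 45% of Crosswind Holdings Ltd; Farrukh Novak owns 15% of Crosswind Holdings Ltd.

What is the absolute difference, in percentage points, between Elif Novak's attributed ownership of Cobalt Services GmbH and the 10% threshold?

8.3

By sibling attribution (R1), Elif Novak is treated as also owning Farrukh Novak's interest in Crosswind Holdings Ltd, giving 45% + 15% = 60%.
By sibling attribution (R1), Elif Novak is treated as owning Farrukh Novak's 25% interest in Vantage Ventures LLC.
Chain via Crosswind Holdings Ltd → Oakhollow Manufacturing Inc. → Northgate Media Ltd (R3): 60% × 50% × 40% × 10% = 1.2% of Cobalt Services GmbH.
Chain via Vantage Ventures LLC → Granite Industries Corp. → Halcyon Partners LP (R3): 25% × 40% × 10% × 50% = 0.5% of Cobalt Services GmbH.
Aggregating (R2): 1.2% + 0.5% = 1.7%.
1.7% falls short of the 10% threshold by 8.3 percentage points.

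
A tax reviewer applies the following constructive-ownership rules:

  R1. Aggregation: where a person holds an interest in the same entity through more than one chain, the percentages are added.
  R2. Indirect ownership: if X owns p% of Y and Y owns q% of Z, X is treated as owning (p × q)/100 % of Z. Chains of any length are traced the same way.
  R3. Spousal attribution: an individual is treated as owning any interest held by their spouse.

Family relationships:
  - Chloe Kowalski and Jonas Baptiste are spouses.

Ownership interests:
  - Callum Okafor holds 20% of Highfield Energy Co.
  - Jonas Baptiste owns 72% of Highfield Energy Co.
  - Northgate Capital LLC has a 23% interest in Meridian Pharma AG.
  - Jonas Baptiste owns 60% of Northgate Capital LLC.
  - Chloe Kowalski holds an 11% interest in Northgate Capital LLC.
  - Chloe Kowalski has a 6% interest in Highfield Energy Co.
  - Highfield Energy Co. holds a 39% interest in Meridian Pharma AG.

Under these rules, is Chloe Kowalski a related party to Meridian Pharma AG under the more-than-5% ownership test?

Yes

By spousal attribution (R3), Chloe Kowalski is treated as also owning Jonas Baptiste's interest in Northgate Capital LLC, giving 11% + 60% = 71%.
By spousal attribution (R3), Chloe Kowalski is treated as also owning Jonas Baptiste's interest in Highfield Energy Co, giving 6% + 72% = 78%.
Chain via Northgate Capital LLC (R2): 71% × 23% = 16.33% of Meridian Pharma AG.
Chain via Highfield Energy Co. (R2): 78% × 39% = 30.42% of Meridian Pharma AG.
Aggregating (R1): 16.33% + 30.42% = 46.75%.
46.75% exceeds the 5% threshold, so Chloe is a related party to Meridian Pharma AG.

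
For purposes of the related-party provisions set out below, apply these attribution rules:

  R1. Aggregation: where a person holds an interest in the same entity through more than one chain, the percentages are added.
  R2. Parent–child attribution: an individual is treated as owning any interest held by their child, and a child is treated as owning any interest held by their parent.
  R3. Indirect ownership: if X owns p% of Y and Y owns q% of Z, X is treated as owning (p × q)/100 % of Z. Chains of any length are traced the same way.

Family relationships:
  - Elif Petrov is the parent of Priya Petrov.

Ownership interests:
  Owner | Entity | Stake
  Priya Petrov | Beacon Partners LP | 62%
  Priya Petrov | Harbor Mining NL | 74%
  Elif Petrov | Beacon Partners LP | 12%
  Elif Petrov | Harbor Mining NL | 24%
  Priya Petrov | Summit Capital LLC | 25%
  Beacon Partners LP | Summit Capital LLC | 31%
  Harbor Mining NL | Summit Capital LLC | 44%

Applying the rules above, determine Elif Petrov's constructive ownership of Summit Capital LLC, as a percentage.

91.06%

By parent–child attribution (R2), Elif Petrov is treated as also owning Priya Petrov's interest in Harbor Mining NL, giving 24% + 74% = 98%.
By parent–child attribution (R2), Elif Petrov is treated as also owning Priya Petrov's interest in Beacon Partners LP, giving 12% + 62% = 74%.
By parent–child attribution (R2), Elif Petrov is treated as owning Priya Petrov's 25% interest in Summit Capital LLC.
Chain via Harbor Mining NL (R3): 98% × 44% = 43.12% of Summit Capital LLC.
Chain via Beacon Partners LP (R3): 74% × 31% = 22.94% of Summit Capital LLC.
Direct interest in Summit Capital LLC: 25%.
Aggregating (R1): 43.12% + 22.94% + 25% = 91.06%.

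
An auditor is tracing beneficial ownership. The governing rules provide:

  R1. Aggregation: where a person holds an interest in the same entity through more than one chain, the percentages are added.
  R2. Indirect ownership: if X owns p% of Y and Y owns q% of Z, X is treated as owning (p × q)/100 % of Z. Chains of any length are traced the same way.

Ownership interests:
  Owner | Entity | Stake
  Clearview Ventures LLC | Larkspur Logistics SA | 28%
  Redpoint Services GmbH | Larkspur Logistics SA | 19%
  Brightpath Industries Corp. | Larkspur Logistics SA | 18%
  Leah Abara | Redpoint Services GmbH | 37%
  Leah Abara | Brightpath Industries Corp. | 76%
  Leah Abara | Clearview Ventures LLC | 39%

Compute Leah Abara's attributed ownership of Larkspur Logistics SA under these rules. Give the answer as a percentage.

31.63%

Chain via Brightpath Industries Corp. (R2): 76% × 18% = 13.68% of Larkspur Logistics SA.
Chain via Redpoint Services GmbH (R2): 37% × 19% = 7.03% of Larkspur Logistics SA.
Chain via Clearview Ventures LLC (R2): 39% × 28% = 10.92% of Larkspur Logistics SA.
Aggregating (R1): 13.68% + 7.03% + 10.92% = 31.63%.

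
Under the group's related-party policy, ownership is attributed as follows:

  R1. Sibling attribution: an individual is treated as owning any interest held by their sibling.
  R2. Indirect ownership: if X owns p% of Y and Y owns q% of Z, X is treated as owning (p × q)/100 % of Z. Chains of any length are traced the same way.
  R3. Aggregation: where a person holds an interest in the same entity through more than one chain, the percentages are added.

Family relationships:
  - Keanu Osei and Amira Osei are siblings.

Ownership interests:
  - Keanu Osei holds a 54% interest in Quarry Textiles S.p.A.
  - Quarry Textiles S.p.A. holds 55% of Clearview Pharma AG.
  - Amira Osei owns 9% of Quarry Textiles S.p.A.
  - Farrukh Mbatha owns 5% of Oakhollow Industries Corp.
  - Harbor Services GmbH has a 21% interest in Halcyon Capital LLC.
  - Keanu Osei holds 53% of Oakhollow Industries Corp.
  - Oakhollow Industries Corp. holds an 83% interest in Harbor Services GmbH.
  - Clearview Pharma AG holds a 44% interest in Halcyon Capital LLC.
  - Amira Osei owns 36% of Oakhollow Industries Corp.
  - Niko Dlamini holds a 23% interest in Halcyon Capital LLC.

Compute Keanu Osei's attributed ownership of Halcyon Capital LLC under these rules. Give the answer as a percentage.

By sibling attribution (R1), Keanu Osei is treated as also owning Amira Osei's interest in Oakhollow Industries Corp, giving 53% + 36% = 89%.
By sibling attribution (R1), Keanu Osei is treated as also owning Amira Osei's interest in Quarry Textiles S.p.A, giving 54% + 9% = 63%.
Chain via Oakhollow Industries Corp. → Harbor Services GmbH (R2): 89% × 83% × 21% = 15.5127% of Halcyon Capital LLC.
Chain via Quarry Textiles S.p.A. → Clearview Pharma AG (R2): 63% × 55% × 44% = 15.246% of Halcyon Capital LLC.
Aggregating (R3): 15.5127% + 15.246% = 30.7587%.

30.7587%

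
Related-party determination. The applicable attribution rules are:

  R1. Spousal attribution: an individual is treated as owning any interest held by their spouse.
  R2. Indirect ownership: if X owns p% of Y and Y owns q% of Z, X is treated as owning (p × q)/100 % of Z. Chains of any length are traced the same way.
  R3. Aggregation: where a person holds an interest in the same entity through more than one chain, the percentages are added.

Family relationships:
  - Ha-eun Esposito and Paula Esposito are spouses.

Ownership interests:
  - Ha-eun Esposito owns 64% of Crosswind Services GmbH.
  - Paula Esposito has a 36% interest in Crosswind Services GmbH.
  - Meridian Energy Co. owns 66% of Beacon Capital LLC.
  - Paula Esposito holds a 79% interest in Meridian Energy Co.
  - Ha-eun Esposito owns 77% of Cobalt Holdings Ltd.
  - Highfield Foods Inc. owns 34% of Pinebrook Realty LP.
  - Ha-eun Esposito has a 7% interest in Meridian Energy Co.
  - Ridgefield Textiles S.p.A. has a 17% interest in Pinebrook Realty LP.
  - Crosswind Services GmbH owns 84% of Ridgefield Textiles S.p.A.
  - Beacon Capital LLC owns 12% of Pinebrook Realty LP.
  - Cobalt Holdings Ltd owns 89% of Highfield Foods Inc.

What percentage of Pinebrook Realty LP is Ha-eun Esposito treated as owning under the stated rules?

By spousal attribution (R1), Ha-eun Esposito is treated as also owning Paula Esposito's interest in Crosswind Services GmbH, giving 64% + 36% = 100%.
By spousal attribution (R1), Ha-eun Esposito is treated as also owning Paula Esposito's interest in Meridian Energy Co, giving 7% + 79% = 86%.
Chain via Crosswind Services GmbH → Ridgefield Textiles S.p.A. (R2): 100% × 84% × 17% = 14.28% of Pinebrook Realty LP.
Chain via Meridian Energy Co. → Beacon Capital LLC (R2): 86% × 66% × 12% = 6.8112% of Pinebrook Realty LP.
Chain via Cobalt Holdings Ltd → Highfield Foods Inc. (R2): 77% × 89% × 34% = 23.3002% of Pinebrook Realty LP.
Aggregating (R3): 14.28% + 6.8112% + 23.3002% = 44.3914%.

44.3914%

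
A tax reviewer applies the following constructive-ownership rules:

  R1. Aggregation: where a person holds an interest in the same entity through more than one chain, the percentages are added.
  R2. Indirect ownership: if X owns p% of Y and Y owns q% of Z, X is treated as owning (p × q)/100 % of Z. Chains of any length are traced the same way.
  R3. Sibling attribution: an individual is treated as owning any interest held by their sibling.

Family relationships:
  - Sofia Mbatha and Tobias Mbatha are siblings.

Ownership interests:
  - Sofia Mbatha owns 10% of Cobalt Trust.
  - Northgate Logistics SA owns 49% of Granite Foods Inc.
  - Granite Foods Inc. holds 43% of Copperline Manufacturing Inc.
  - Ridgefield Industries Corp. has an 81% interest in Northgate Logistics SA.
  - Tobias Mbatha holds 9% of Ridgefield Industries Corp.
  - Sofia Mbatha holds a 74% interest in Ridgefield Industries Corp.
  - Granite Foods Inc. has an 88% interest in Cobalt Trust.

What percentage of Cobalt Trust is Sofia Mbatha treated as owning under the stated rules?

By sibling attribution (R3), Sofia Mbatha is treated as also owning Tobias Mbatha's interest in Ridgefield Industries Corp, giving 74% + 9% = 83%.
Chain via Ridgefield Industries Corp. → Northgate Logistics SA → Granite Foods Inc. (R2): 83% × 81% × 49% × 88% = 28.989576% of Cobalt Trust.
Direct interest in Cobalt Trust: 10%.
Aggregating (R1): 28.989576% + 10% = 38.989576%.

38.989576%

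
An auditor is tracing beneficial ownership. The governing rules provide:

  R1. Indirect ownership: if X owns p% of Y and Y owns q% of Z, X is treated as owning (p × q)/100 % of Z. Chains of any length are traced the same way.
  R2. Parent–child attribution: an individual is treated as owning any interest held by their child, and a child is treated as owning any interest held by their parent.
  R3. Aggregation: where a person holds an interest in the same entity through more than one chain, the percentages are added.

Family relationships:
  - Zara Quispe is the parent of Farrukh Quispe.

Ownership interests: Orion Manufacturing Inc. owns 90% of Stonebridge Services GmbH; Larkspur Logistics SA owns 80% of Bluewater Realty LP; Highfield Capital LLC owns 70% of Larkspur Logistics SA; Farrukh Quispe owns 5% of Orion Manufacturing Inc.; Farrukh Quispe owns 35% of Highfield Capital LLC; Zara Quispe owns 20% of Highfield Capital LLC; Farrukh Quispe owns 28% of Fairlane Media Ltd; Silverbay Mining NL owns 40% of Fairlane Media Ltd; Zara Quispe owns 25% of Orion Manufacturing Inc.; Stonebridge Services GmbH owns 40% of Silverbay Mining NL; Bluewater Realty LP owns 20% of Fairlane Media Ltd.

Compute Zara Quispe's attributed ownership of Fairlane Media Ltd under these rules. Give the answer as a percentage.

38.48%

By parent–child attribution (R2), Zara Quispe is treated as also owning Farrukh Quispe's interest in Orion Manufacturing Inc, giving 25% + 5% = 30%.
By parent–child attribution (R2), Zara Quispe is treated as also owning Farrukh Quispe's interest in Highfield Capital LLC, giving 20% + 35% = 55%.
By parent–child attribution (R2), Zara Quispe is treated as owning Farrukh Quispe's 28% interest in Fairlane Media Ltd.
Chain via Orion Manufacturing Inc. → Stonebridge Services GmbH → Silverbay Mining NL (R1): 30% × 90% × 40% × 40% = 4.32% of Fairlane Media Ltd.
Chain via Highfield Capital LLC → Larkspur Logistics SA → Bluewater Realty LP (R1): 55% × 70% × 80% × 20% = 6.16% of Fairlane Media Ltd.
Direct interest in Fairlane Media Ltd: 28%.
Aggregating (R3): 4.32% + 6.16% + 28% = 38.48%.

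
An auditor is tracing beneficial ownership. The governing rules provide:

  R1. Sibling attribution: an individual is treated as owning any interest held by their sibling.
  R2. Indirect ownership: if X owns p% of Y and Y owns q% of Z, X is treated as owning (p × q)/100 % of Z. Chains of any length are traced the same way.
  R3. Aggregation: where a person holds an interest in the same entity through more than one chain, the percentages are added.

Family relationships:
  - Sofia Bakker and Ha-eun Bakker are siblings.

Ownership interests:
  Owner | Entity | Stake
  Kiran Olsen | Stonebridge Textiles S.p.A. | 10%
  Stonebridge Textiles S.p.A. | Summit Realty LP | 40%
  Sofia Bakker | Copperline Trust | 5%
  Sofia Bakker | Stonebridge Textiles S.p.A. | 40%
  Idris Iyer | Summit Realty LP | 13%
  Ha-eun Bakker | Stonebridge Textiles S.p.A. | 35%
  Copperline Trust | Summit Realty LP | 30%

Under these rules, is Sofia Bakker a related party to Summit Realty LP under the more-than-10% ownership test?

Yes

By sibling attribution (R1), Sofia Bakker is treated as also owning Ha-eun Bakker's interest in Stonebridge Textiles S.p.A, giving 40% + 35% = 75%.
Chain via Stonebridge Textiles S.p.A. (R2): 75% × 40% = 30% of Summit Realty LP.
Chain via Copperline Trust (R2): 5% × 30% = 1.5% of Summit Realty LP.
Aggregating (R3): 30% + 1.5% = 31.5%.
31.5% exceeds the 10% threshold, so Sofia is a related party to Summit Realty LP.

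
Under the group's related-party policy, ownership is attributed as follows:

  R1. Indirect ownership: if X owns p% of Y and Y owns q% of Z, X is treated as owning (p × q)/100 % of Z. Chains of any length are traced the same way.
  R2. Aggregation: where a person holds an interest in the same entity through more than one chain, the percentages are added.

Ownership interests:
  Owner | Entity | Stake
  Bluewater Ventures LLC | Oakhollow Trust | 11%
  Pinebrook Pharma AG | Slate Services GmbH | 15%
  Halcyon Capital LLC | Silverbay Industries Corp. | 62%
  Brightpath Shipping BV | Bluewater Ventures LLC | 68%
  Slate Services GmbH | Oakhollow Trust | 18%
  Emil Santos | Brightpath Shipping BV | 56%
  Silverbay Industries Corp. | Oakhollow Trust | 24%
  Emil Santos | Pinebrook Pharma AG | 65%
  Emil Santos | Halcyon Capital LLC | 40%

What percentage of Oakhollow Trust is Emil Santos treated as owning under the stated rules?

11.8958%

Chain via Halcyon Capital LLC → Silverbay Industries Corp. (R1): 40% × 62% × 24% = 5.952% of Oakhollow Trust.
Chain via Brightpath Shipping BV → Bluewater Ventures LLC (R1): 56% × 68% × 11% = 4.1888% of Oakhollow Trust.
Chain via Pinebrook Pharma AG → Slate Services GmbH (R1): 65% × 15% × 18% = 1.755% of Oakhollow Trust.
Aggregating (R2): 5.952% + 4.1888% + 1.755% = 11.8958%.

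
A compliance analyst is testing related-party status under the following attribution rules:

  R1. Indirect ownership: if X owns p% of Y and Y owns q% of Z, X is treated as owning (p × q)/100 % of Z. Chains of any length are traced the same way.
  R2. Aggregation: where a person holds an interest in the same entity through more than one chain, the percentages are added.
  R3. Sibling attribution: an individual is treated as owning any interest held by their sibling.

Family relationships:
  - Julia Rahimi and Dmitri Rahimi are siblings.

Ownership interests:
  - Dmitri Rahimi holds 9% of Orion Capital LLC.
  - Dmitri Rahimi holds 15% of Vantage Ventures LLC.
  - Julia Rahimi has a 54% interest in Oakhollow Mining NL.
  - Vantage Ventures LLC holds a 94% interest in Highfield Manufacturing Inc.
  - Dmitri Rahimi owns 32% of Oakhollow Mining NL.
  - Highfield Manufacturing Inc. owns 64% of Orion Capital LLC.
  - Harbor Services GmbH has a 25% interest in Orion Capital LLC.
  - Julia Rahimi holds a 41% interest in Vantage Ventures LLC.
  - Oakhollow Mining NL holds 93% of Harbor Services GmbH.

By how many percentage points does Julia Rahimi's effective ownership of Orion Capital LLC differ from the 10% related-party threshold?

By sibling attribution (R3), Julia Rahimi is treated as also owning Dmitri Rahimi's interest in Vantage Ventures LLC, giving 41% + 15% = 56%.
By sibling attribution (R3), Julia Rahimi is treated as also owning Dmitri Rahimi's interest in Oakhollow Mining NL, giving 54% + 32% = 86%.
By sibling attribution (R3), Julia Rahimi is treated as owning Dmitri Rahimi's 9% interest in Orion Capital LLC.
Chain via Vantage Ventures LLC → Highfield Manufacturing Inc. (R1): 56% × 94% × 64% = 33.6896% of Orion Capital LLC.
Chain via Oakhollow Mining NL → Harbor Services GmbH (R1): 86% × 93% × 25% = 19.995% of Orion Capital LLC.
Direct interest in Orion Capital LLC: 9%.
Aggregating (R2): 33.6896% + 19.995% + 9% = 62.6846%.
62.6846% exceeds the 10% threshold by 52.6846 percentage points.

52.6846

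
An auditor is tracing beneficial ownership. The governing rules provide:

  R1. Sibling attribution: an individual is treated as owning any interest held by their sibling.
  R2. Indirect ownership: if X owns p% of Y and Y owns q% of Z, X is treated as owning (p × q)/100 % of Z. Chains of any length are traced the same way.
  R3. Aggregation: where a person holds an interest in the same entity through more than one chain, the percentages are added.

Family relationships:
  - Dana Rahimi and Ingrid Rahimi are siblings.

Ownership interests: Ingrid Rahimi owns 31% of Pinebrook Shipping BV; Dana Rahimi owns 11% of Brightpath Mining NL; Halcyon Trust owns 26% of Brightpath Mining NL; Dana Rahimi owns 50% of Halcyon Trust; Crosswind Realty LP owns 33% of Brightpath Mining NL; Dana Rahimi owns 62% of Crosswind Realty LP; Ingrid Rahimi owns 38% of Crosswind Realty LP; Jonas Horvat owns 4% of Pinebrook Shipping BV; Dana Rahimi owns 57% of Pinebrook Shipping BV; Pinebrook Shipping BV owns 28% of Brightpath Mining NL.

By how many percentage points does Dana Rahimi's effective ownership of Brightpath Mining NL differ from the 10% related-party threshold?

71.64

By sibling attribution (R1), Dana Rahimi is treated as also owning Ingrid Rahimi's interest in Pinebrook Shipping BV, giving 57% + 31% = 88%.
By sibling attribution (R1), Dana Rahimi is treated as also owning Ingrid Rahimi's interest in Crosswind Realty LP, giving 62% + 38% = 100%.
Chain via Halcyon Trust (R2): 50% × 26% = 13% of Brightpath Mining NL.
Chain via Pinebrook Shipping BV (R2): 88% × 28% = 24.64% of Brightpath Mining NL.
Chain via Crosswind Realty LP (R2): 100% × 33% = 33% of Brightpath Mining NL.
Direct interest in Brightpath Mining NL: 11%.
Aggregating (R3): 13% + 24.64% + 33% + 11% = 81.64%.
81.64% exceeds the 10% threshold by 71.64 percentage points.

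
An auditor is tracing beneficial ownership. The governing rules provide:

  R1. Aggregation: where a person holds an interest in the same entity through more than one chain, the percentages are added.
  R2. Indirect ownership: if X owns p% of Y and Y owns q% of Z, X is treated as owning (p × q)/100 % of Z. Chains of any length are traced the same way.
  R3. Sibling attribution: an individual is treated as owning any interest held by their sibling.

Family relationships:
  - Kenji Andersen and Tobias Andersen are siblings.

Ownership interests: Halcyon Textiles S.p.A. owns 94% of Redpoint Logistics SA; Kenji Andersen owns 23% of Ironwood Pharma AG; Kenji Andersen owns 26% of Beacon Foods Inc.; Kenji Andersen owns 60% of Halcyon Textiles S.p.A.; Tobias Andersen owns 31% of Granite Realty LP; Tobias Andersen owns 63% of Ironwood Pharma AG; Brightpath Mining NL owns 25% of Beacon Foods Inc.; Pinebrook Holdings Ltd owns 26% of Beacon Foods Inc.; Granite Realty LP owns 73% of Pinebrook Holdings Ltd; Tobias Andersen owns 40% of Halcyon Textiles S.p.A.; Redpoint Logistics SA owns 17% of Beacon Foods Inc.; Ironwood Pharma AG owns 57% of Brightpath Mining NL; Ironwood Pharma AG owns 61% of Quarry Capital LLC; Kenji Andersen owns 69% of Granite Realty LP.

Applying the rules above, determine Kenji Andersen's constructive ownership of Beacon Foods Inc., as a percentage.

73.215%

By sibling attribution (R3), Kenji Andersen is treated as also owning Tobias Andersen's interest in Ironwood Pharma AG, giving 23% + 63% = 86%.
By sibling attribution (R3), Kenji Andersen is treated as also owning Tobias Andersen's interest in Granite Realty LP, giving 69% + 31% = 100%.
By sibling attribution (R3), Kenji Andersen is treated as also owning Tobias Andersen's interest in Halcyon Textiles S.p.A, giving 60% + 40% = 100%.
Chain via Ironwood Pharma AG → Brightpath Mining NL (R2): 86% × 57% × 25% = 12.255% of Beacon Foods Inc.
Chain via Granite Realty LP → Pinebrook Holdings Ltd (R2): 100% × 73% × 26% = 18.98% of Beacon Foods Inc.
Chain via Halcyon Textiles S.p.A. → Redpoint Logistics SA (R2): 100% × 94% × 17% = 15.98% of Beacon Foods Inc.
Direct interest in Beacon Foods Inc: 26%.
Aggregating (R1): 12.255% + 18.98% + 15.98% + 26% = 73.215%.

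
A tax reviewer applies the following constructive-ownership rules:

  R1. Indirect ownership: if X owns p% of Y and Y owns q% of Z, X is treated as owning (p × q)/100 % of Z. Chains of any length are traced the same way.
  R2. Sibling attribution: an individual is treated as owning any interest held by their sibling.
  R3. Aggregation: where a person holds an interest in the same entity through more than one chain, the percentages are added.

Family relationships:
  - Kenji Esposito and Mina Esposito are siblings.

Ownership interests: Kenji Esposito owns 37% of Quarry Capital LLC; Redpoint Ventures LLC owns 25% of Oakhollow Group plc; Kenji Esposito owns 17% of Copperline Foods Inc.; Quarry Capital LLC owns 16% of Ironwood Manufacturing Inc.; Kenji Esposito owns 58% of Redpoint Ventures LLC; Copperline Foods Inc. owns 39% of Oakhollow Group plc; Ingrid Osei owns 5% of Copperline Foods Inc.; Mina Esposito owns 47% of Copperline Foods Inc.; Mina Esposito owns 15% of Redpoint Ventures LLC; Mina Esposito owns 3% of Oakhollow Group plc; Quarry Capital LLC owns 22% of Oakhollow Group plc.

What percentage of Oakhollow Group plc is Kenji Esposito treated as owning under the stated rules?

54.35%

By sibling attribution (R2), Kenji Esposito is treated as also owning Mina Esposito's interest in Redpoint Ventures LLC, giving 58% + 15% = 73%.
By sibling attribution (R2), Kenji Esposito is treated as also owning Mina Esposito's interest in Copperline Foods Inc, giving 17% + 47% = 64%.
By sibling attribution (R2), Kenji Esposito is treated as owning Mina Esposito's 3% interest in Oakhollow Group plc.
Chain via Quarry Capital LLC (R1): 37% × 22% = 8.14% of Oakhollow Group plc.
Chain via Redpoint Ventures LLC (R1): 73% × 25% = 18.25% of Oakhollow Group plc.
Chain via Copperline Foods Inc. (R1): 64% × 39% = 24.96% of Oakhollow Group plc.
Direct interest in Oakhollow Group plc: 3%.
Aggregating (R3): 8.14% + 18.25% + 24.96% + 3% = 54.35%.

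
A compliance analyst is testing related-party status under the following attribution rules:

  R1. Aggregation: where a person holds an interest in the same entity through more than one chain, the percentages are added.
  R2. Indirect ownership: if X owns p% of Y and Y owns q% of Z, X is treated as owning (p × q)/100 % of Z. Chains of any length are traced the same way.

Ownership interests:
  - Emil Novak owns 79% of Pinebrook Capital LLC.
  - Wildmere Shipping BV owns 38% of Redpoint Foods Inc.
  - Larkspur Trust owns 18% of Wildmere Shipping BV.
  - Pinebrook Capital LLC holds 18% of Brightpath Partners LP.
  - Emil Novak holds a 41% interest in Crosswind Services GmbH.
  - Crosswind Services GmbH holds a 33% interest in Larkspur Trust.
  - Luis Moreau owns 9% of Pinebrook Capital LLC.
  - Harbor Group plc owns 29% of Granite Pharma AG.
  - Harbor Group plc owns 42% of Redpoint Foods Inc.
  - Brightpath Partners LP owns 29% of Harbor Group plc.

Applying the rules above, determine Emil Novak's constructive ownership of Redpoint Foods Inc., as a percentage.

2.657448%

Chain via Crosswind Services GmbH → Larkspur Trust → Wildmere Shipping BV (R2): 41% × 33% × 18% × 38% = 0.925452% of Redpoint Foods Inc.
Chain via Pinebrook Capital LLC → Brightpath Partners LP → Harbor Group plc (R2): 79% × 18% × 29% × 42% = 1.731996% of Redpoint Foods Inc.
Aggregating (R1): 0.925452% + 1.731996% = 2.657448%.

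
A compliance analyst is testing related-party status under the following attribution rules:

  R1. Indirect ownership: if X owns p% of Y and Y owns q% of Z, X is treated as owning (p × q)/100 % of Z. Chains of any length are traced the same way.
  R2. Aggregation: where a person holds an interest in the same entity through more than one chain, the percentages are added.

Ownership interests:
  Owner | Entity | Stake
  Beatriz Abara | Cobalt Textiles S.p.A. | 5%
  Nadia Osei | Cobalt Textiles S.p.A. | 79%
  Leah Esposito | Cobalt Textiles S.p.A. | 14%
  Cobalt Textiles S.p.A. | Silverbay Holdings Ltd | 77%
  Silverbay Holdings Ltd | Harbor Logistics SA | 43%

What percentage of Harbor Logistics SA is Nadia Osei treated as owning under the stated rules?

26.1569%

Chain via Cobalt Textiles S.p.A. → Silverbay Holdings Ltd (R1): 79% × 77% × 43% = 26.1569% of Harbor Logistics SA.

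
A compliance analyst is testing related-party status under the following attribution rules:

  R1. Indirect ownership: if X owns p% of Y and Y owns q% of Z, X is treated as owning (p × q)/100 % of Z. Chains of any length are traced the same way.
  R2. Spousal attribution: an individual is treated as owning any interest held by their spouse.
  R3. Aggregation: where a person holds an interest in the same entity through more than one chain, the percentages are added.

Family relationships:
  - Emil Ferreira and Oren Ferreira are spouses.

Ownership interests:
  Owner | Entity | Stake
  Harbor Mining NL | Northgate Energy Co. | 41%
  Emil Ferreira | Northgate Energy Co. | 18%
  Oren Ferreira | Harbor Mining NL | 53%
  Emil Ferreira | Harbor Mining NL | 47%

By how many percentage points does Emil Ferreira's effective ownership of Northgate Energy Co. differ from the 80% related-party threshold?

By spousal attribution (R2), Emil Ferreira is treated as also owning Oren Ferreira's interest in Harbor Mining NL, giving 47% + 53% = 100%.
Chain via Harbor Mining NL (R1): 100% × 41% = 41% of Northgate Energy Co.
Direct interest in Northgate Energy Co: 18%.
Aggregating (R3): 41% + 18% = 59%.
59% falls short of the 80% threshold by 21 percentage points.

21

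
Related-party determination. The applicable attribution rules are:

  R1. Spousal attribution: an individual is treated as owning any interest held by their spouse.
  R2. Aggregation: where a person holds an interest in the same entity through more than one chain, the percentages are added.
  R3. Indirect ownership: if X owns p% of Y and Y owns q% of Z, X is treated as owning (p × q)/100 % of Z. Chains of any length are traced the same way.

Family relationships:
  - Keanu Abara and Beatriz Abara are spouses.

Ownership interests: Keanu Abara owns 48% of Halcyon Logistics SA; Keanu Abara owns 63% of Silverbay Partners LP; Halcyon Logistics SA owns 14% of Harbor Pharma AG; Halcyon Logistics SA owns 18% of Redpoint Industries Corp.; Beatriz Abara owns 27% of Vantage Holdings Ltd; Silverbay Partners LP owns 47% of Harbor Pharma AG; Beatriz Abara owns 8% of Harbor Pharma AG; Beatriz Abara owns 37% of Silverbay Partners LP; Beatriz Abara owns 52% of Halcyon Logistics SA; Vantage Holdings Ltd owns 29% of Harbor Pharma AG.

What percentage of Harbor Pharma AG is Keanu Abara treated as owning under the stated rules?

76.83%

By spousal attribution (R1), Keanu Abara is treated as also owning Beatriz Abara's interest in Halcyon Logistics SA, giving 48% + 52% = 100%.
By spousal attribution (R1), Keanu Abara is treated as also owning Beatriz Abara's interest in Silverbay Partners LP, giving 63% + 37% = 100%.
By spousal attribution (R1), Keanu Abara is treated as owning Beatriz Abara's 27% interest in Vantage Holdings Ltd.
By spousal attribution (R1), Keanu Abara is treated as owning Beatriz Abara's 8% interest in Harbor Pharma AG.
Chain via Halcyon Logistics SA (R3): 100% × 14% = 14% of Harbor Pharma AG.
Chain via Silverbay Partners LP (R3): 100% × 47% = 47% of Harbor Pharma AG.
Chain via Vantage Holdings Ltd (R3): 27% × 29% = 7.83% of Harbor Pharma AG.
Direct interest in Harbor Pharma AG: 8%.
Aggregating (R2): 14% + 47% + 7.83% + 8% = 76.83%.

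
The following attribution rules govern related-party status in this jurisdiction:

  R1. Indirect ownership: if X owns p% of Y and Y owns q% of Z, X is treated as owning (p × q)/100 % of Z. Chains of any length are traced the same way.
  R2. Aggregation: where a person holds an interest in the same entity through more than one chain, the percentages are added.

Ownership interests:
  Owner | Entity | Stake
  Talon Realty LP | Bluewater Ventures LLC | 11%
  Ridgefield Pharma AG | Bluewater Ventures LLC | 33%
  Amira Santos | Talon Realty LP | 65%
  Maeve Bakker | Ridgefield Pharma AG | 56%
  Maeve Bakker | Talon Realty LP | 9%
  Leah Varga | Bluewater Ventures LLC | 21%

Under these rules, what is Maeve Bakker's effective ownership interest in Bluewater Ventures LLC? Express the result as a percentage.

Chain via Talon Realty LP (R1): 9% × 11% = 0.99% of Bluewater Ventures LLC.
Chain via Ridgefield Pharma AG (R1): 56% × 33% = 18.48% of Bluewater Ventures LLC.
Aggregating (R2): 0.99% + 18.48% = 19.47%.

19.47%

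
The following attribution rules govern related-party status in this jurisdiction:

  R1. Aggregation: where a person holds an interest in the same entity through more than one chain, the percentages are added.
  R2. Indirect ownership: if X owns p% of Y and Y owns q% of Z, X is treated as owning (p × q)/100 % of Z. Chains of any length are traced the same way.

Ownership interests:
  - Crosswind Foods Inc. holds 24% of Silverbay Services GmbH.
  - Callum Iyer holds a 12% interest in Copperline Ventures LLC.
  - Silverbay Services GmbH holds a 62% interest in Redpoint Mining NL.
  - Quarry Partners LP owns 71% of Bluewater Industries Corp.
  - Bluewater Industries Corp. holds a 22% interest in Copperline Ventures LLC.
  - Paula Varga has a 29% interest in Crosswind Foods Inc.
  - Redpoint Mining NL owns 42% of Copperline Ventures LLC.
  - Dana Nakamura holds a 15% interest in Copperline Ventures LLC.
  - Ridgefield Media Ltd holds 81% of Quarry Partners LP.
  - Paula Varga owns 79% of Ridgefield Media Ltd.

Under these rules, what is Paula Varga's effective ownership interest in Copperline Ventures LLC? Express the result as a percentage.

11.807622%

Chain via Crosswind Foods Inc. → Silverbay Services GmbH → Redpoint Mining NL (R2): 29% × 24% × 62% × 42% = 1.812384% of Copperline Ventures LLC.
Chain via Ridgefield Media Ltd → Quarry Partners LP → Bluewater Industries Corp. (R2): 79% × 81% × 71% × 22% = 9.995238% of Copperline Ventures LLC.
Aggregating (R1): 1.812384% + 9.995238% = 11.807622%.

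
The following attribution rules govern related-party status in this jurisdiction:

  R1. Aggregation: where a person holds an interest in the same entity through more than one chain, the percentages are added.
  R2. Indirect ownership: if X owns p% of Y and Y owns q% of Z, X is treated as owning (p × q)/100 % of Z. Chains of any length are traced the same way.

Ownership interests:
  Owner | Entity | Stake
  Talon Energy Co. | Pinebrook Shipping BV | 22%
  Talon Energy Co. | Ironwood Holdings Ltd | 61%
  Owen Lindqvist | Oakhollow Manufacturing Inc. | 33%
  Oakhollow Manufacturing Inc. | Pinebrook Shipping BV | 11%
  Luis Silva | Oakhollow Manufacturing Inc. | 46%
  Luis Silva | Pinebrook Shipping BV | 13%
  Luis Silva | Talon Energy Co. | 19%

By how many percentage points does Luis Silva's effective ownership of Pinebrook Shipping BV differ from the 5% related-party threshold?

Chain via Talon Energy Co. (R2): 19% × 22% = 4.18% of Pinebrook Shipping BV.
Chain via Oakhollow Manufacturing Inc. (R2): 46% × 11% = 5.06% of Pinebrook Shipping BV.
Direct interest in Pinebrook Shipping BV: 13%.
Aggregating (R1): 4.18% + 5.06% + 13% = 22.24%.
22.24% exceeds the 5% threshold by 17.24 percentage points.

17.24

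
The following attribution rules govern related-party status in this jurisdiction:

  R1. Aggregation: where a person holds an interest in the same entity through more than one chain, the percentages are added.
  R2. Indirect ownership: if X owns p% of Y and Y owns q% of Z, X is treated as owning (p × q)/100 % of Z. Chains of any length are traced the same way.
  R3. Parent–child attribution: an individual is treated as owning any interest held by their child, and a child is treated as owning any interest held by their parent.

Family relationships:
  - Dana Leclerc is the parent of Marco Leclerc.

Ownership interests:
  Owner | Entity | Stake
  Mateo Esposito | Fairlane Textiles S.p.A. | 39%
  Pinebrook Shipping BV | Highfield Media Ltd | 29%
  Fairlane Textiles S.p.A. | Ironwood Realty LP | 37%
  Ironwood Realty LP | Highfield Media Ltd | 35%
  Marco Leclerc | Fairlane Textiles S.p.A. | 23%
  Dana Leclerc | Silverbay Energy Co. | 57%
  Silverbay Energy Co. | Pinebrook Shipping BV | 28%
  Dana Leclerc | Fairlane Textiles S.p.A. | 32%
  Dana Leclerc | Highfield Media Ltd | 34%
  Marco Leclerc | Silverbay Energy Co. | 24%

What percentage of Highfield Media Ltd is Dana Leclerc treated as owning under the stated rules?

47.6997%

By parent–child attribution (R3), Dana Leclerc is treated as also owning Marco Leclerc's interest in Silverbay Energy Co, giving 57% + 24% = 81%.
By parent–child attribution (R3), Dana Leclerc is treated as also owning Marco Leclerc's interest in Fairlane Textiles S.p.A, giving 32% + 23% = 55%.
Chain via Silverbay Energy Co. → Pinebrook Shipping BV (R2): 81% × 28% × 29% = 6.5772% of Highfield Media Ltd.
Chain via Fairlane Textiles S.p.A. → Ironwood Realty LP (R2): 55% × 37% × 35% = 7.1225% of Highfield Media Ltd.
Direct interest in Highfield Media Ltd: 34%.
Aggregating (R1): 6.5772% + 7.1225% + 34% = 47.6997%.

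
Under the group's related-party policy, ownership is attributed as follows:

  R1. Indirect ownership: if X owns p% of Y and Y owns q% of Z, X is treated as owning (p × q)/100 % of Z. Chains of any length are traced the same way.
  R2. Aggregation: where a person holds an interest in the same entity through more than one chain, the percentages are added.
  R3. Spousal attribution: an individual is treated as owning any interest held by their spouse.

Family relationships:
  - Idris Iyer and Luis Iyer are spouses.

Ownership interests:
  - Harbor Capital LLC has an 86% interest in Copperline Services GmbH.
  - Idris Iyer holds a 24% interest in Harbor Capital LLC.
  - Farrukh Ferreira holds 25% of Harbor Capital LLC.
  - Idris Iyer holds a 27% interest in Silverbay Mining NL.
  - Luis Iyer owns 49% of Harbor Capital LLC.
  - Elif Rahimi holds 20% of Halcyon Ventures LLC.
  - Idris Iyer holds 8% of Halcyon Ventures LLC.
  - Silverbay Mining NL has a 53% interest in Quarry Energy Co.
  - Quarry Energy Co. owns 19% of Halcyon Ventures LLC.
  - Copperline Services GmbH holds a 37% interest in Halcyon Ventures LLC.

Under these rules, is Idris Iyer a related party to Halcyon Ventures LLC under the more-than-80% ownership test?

No

By spousal attribution (R3), Idris Iyer is treated as also owning Luis Iyer's interest in Harbor Capital LLC, giving 24% + 49% = 73%.
Chain via Harbor Capital LLC → Copperline Services GmbH (R1): 73% × 86% × 37% = 23.2286% of Halcyon Ventures LLC.
Chain via Silverbay Mining NL → Quarry Energy Co. (R1): 27% × 53% × 19% = 2.7189% of Halcyon Ventures LLC.
Direct interest in Halcyon Ventures LLC: 8%.
Aggregating (R2): 23.2286% + 2.7189% + 8% = 33.9475%.
33.9475% does not exceed the 80% threshold, so Idris is not a related party to Halcyon Ventures LLC.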